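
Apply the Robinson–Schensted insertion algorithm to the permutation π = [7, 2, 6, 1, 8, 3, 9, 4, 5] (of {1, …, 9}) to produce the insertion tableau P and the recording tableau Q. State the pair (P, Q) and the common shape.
P = [1, 3, 4, 5] / [2, 6, 8, 9] / [7];  Q = [1, 3, 5, 7] / [2, 6, 8, 9] / [4];  common shape = (4, 4, 1)

Row-insert the values π_1, π_2, … into P one at a time, bumping the leftmost entry strictly greater than the inserted value down to the next row. The recording tableau Q records, in position (i, j), the step at which that cell was added to P.
  Insert 7 (step 1): P = [7];  Q = [1]
  Insert 2 (step 2): P = [2] / [7];  Q = [1] / [2]
  Insert 6 (step 3): P = [2, 6] / [7];  Q = [1, 3] / [2]
  Insert 1 (step 4): P = [1, 6] / [2] / [7];  Q = [1, 3] / [2] / [4]
  Insert 8 (step 5): P = [1, 6, 8] / [2] / [7];  Q = [1, 3, 5] / [2] / [4]
  Insert 3 (step 6): P = [1, 3, 8] / [2, 6] / [7];  Q = [1, 3, 5] / [2, 6] / [4]
  Insert 9 (step 7): P = [1, 3, 8, 9] / [2, 6] / [7];  Q = [1, 3, 5, 7] / [2, 6] / [4]
  Insert 4 (step 8): P = [1, 3, 4, 9] / [2, 6, 8] / [7];  Q = [1, 3, 5, 7] / [2, 6, 8] / [4]
  Insert 5 (step 9): P = [1, 3, 4, 5] / [2, 6, 8, 9] / [7];  Q = [1, 3, 5, 7] / [2, 6, 8, 9] / [4]
Final shape: (4, 4, 1).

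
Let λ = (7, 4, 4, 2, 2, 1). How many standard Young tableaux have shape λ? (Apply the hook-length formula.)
# SYT of shape (7, 4, 4, 2, 2, 1) = 166280400

Hook-length formula: f^λ = n! / Π hook(c), product over all cells c of the Young diagram. For λ = (7, 4, 4, 2, 2, 1), n = 20 boxes. Hook lengths by row (left-to-right, top-to-bottom): [12, 10, 7, 6, 3, 2, 1]; [8, 6, 3, 2]; [7, 5, 2, 1]; [4, 2]; [3, 1]; [1]. Product of hooks = 14631321600. So f^λ = 20! / 14631321600 = 2432902008176640000 / 14631321600 = 166280400.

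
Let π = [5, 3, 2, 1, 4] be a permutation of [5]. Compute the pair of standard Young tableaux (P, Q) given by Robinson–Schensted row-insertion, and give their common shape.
P = [1, 4] / [2] / [3] / [5];  Q = [1, 5] / [2] / [3] / [4];  common shape = (2, 1, 1, 1)

Row-insert the values π_1, π_2, … into P one at a time, bumping the leftmost entry strictly greater than the inserted value down to the next row. The recording tableau Q records, in position (i, j), the step at which that cell was added to P.
  Insert 5 (step 1): P = [5];  Q = [1]
  Insert 3 (step 2): P = [3] / [5];  Q = [1] / [2]
  Insert 2 (step 3): P = [2] / [3] / [5];  Q = [1] / [2] / [3]
  Insert 1 (step 4): P = [1] / [2] / [3] / [5];  Q = [1] / [2] / [3] / [4]
  Insert 4 (step 5): P = [1, 4] / [2] / [3] / [5];  Q = [1, 5] / [2] / [3] / [4]
Final shape: (2, 1, 1, 1).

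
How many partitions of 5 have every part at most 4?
p(5, parts ≤ 4) = 6

Partitions of 5 with all parts ≤ 4: 4+1, 3+2, 3+1+1, 2+2+1, 2+1+1+1, 1+1+1+1+1. Count = 6.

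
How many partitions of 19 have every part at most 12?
p(19, parts ≤ 12) = 460

Use the recurrence p(n, m) = p(n, m−1) + p(n−m, m): either the largest part is < m (count p(n, m−1)) or the largest part is exactly m (remove one copy of m, count p(n−m, m)). With p(0, ·) = 1 this gives p(19, parts ≤ 12) = 460. (By conjugating Young diagrams, this also counts partitions of 19 into at most 12 parts.)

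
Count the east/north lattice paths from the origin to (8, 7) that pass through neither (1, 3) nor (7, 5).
Number of paths = 3075

Inclusion–exclusion. Total paths: C(15, 8) = 6435. Through P₁: C(4, 1)·C(11, 7) = 1320. Through P₂: C(12, 7)·C(3, 1) = 2376. Since P₁ is strictly southwest of P₂, a monotone path through both must visit P₁ then P₂; paths through both = C(4, 1)·C(8, 6)·C(3, 1) = 336. Avoid both = 6435 − 1320 − 2376 + 336 = 3075.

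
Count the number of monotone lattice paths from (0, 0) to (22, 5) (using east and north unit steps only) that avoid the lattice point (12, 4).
Number of paths = 60710

Total paths from (0, 0) to (22, 5): C(27, 22) = 80730. Paths through (12, 4): (paths (0, 0) → (12, 4)) × (paths (12, 4) → (22, 5)) = C(16, 12) · C(11, 10) = 1820 · 11 = 20020. Avoidance count = 80730 − 20020 = 60710.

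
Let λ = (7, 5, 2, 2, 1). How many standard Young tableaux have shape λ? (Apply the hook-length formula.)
# SYT of shape (7, 5, 2, 2, 1) = 2165800

Hook-length formula: f^λ = n! / Π hook(c), product over all cells c of the Young diagram. For λ = (7, 5, 2, 2, 1), n = 17 boxes. Hook lengths by row (left-to-right, top-to-bottom): [11, 9, 6, 5, 4, 2, 1]; [8, 6, 3, 2, 1]; [4, 2]; [3, 1]; [1]. Product of hooks = 164229120. So f^λ = 17! / 164229120 = 355687428096000 / 164229120 = 2165800.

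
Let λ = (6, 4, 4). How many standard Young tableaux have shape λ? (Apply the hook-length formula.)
# SYT of shape (6, 4, 4) = 9009

Hook-length formula: f^λ = n! / Π hook(c), product over all cells c of the Young diagram. For λ = (6, 4, 4), n = 14 boxes. Hook lengths by row (left-to-right, top-to-bottom): [8, 7, 6, 5, 2, 1]; [5, 4, 3, 2]; [4, 3, 2, 1]. Product of hooks = 9676800. So f^λ = 14! / 9676800 = 87178291200 / 9676800 = 9009.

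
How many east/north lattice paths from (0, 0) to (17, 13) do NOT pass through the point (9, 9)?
Number of paths = 95692950

Total paths from (0, 0) to (17, 13): C(30, 17) = 119759850. Paths through (9, 9): (paths (0, 0) → (9, 9)) × (paths (9, 9) → (17, 13)) = C(18, 9) · C(12, 8) = 48620 · 495 = 24066900. Avoidance count = 119759850 − 24066900 = 95692950.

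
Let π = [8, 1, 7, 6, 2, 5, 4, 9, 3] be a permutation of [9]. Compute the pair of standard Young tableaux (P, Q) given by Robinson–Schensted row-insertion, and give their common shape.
P = [1, 2, 3, 9] / [4] / [5] / [6] / [7] / [8];  Q = [1, 3, 6, 8] / [2] / [4] / [5] / [7] / [9];  common shape = (4, 1, 1, 1, 1, 1)

Row-insert the values π_1, π_2, … into P one at a time, bumping the leftmost entry strictly greater than the inserted value down to the next row. The recording tableau Q records, in position (i, j), the step at which that cell was added to P.
  Insert 8 (step 1): P = [8];  Q = [1]
  Insert 1 (step 2): P = [1] / [8];  Q = [1] / [2]
  Insert 7 (step 3): P = [1, 7] / [8];  Q = [1, 3] / [2]
  Insert 6 (step 4): P = [1, 6] / [7] / [8];  Q = [1, 3] / [2] / [4]
  Insert 2 (step 5): P = [1, 2] / [6] / [7] / [8];  Q = [1, 3] / [2] / [4] / [5]
  Insert 5 (step 6): P = [1, 2, 5] / [6] / [7] / [8];  Q = [1, 3, 6] / [2] / [4] / [5]
  Insert 4 (step 7): P = [1, 2, 4] / [5] / [6] / [7] / [8];  Q = [1, 3, 6] / [2] / [4] / [5] / [7]
  Insert 9 (step 8): P = [1, 2, 4, 9] / [5] / [6] / [7] / [8];  Q = [1, 3, 6, 8] / [2] / [4] / [5] / [7]
  Insert 3 (step 9): P = [1, 2, 3, 9] / [4] / [5] / [6] / [7] / [8];  Q = [1, 3, 6, 8] / [2] / [4] / [5] / [7] / [9]
Final shape: (4, 1, 1, 1, 1, 1).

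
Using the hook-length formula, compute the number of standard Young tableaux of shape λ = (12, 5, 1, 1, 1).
# SYT of shape (12, 5, 1, 1, 1) = 2204475

Hook-length formula: f^λ = n! / Π hook(c), product over all cells c of the Young diagram. For λ = (12, 5, 1, 1, 1), n = 20 boxes. Hook lengths by row (left-to-right, top-to-bottom): [16, 12, 11, 10, 9, 7, 6, 5, 4, 3, 2, 1]; [8, 4, 3, 2, 1]; [3]; [2]; [1]. Product of hooks = 1103619686400. So f^λ = 20! / 1103619686400 = 2432902008176640000 / 1103619686400 = 2204475.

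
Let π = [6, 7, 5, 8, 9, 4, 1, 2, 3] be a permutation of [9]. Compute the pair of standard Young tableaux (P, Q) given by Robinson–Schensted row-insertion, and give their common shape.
P = [1, 2, 3, 9] / [4, 7, 8] / [5] / [6];  Q = [1, 2, 4, 5] / [3, 8, 9] / [6] / [7];  common shape = (4, 3, 1, 1)

Row-insert the values π_1, π_2, … into P one at a time, bumping the leftmost entry strictly greater than the inserted value down to the next row. The recording tableau Q records, in position (i, j), the step at which that cell was added to P.
  Insert 6 (step 1): P = [6];  Q = [1]
  Insert 7 (step 2): P = [6, 7];  Q = [1, 2]
  Insert 5 (step 3): P = [5, 7] / [6];  Q = [1, 2] / [3]
  Insert 8 (step 4): P = [5, 7, 8] / [6];  Q = [1, 2, 4] / [3]
  Insert 9 (step 5): P = [5, 7, 8, 9] / [6];  Q = [1, 2, 4, 5] / [3]
  Insert 4 (step 6): P = [4, 7, 8, 9] / [5] / [6];  Q = [1, 2, 4, 5] / [3] / [6]
  Insert 1 (step 7): P = [1, 7, 8, 9] / [4] / [5] / [6];  Q = [1, 2, 4, 5] / [3] / [6] / [7]
  Insert 2 (step 8): P = [1, 2, 8, 9] / [4, 7] / [5] / [6];  Q = [1, 2, 4, 5] / [3, 8] / [6] / [7]
  Insert 3 (step 9): P = [1, 2, 3, 9] / [4, 7, 8] / [5] / [6];  Q = [1, 2, 4, 5] / [3, 8, 9] / [6] / [7]
Final shape: (4, 3, 1, 1).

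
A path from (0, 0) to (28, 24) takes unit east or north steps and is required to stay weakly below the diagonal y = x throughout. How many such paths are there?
Number of paths = 73514652074500

By the reflection principle (André's argument), the number of monotone paths to (28, 24) with n ≤ m that never go above y = x is C(52, 28) − C(52, 29) = 426384982032100 − 352870329957600 = 73514652074500.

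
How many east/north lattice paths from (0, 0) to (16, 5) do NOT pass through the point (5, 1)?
Number of paths = 12159

Total paths from (0, 0) to (16, 5): C(21, 16) = 20349. Paths through (5, 1): (paths (0, 0) → (5, 1)) × (paths (5, 1) → (16, 5)) = C(6, 5) · C(15, 11) = 6 · 1365 = 8190. Avoidance count = 20349 − 8190 = 12159.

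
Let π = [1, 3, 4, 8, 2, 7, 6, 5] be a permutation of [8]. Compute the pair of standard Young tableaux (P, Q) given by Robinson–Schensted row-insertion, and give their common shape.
P = [1, 2, 4, 5] / [3, 6] / [7] / [8];  Q = [1, 2, 3, 4] / [5, 6] / [7] / [8];  common shape = (4, 2, 1, 1)

Row-insert the values π_1, π_2, … into P one at a time, bumping the leftmost entry strictly greater than the inserted value down to the next row. The recording tableau Q records, in position (i, j), the step at which that cell was added to P.
  Insert 1 (step 1): P = [1];  Q = [1]
  Insert 3 (step 2): P = [1, 3];  Q = [1, 2]
  Insert 4 (step 3): P = [1, 3, 4];  Q = [1, 2, 3]
  Insert 8 (step 4): P = [1, 3, 4, 8];  Q = [1, 2, 3, 4]
  Insert 2 (step 5): P = [1, 2, 4, 8] / [3];  Q = [1, 2, 3, 4] / [5]
  Insert 7 (step 6): P = [1, 2, 4, 7] / [3, 8];  Q = [1, 2, 3, 4] / [5, 6]
  Insert 6 (step 7): P = [1, 2, 4, 6] / [3, 7] / [8];  Q = [1, 2, 3, 4] / [5, 6] / [7]
  Insert 5 (step 8): P = [1, 2, 4, 5] / [3, 6] / [7] / [8];  Q = [1, 2, 3, 4] / [5, 6] / [7] / [8]
Final shape: (4, 2, 1, 1).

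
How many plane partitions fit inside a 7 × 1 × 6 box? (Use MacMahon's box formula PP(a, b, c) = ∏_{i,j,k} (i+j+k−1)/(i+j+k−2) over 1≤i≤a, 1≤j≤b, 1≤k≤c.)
PP(7, 1, 6) = 1716

Evaluate the triple product over i = 1..7, j = 1..1, k = 1..6. The factors are (2/1) · (3/2) · (4/3) · (5/4) · (6/5) · (7/6) · (3/2) · (4/3) · … (42 factors total). The numerators and denominators telescope so the product is an integer; carrying out the multiplication exactly gives PP(7, 1, 6) = 1716.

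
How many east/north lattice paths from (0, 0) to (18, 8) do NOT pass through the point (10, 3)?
Number of paths = 1194193

Total paths from (0, 0) to (18, 8): C(26, 18) = 1562275. Paths through (10, 3): (paths (0, 0) → (10, 3)) × (paths (10, 3) → (18, 8)) = C(13, 10) · C(13, 8) = 286 · 1287 = 368082. Avoidance count = 1562275 − 368082 = 1194193.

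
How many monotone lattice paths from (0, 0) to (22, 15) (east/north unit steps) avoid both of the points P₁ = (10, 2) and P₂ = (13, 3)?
Number of paths = 8933976680

Inclusion–exclusion. Total paths: C(37, 22) = 9364199760. Through P₁: C(12, 10)·C(25, 12) = 343219800. Through P₂: C(16, 13)·C(21, 9) = 164600800. Since P₁ is strictly southwest of P₂, a monotone path through both must visit P₁ then P₂; paths through both = C(12, 10)·C(4, 3)·C(21, 9) = 77597520. Avoid both = 9364199760 − 343219800 − 164600800 + 77597520 = 8933976680.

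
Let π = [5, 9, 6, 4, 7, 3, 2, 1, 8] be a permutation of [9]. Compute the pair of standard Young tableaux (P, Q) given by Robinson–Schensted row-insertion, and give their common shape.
P = [1, 6, 7, 8] / [2] / [3] / [4] / [5] / [9];  Q = [1, 2, 5, 9] / [3] / [4] / [6] / [7] / [8];  common shape = (4, 1, 1, 1, 1, 1)

Row-insert the values π_1, π_2, … into P one at a time, bumping the leftmost entry strictly greater than the inserted value down to the next row. The recording tableau Q records, in position (i, j), the step at which that cell was added to P.
  Insert 5 (step 1): P = [5];  Q = [1]
  Insert 9 (step 2): P = [5, 9];  Q = [1, 2]
  Insert 6 (step 3): P = [5, 6] / [9];  Q = [1, 2] / [3]
  Insert 4 (step 4): P = [4, 6] / [5] / [9];  Q = [1, 2] / [3] / [4]
  Insert 7 (step 5): P = [4, 6, 7] / [5] / [9];  Q = [1, 2, 5] / [3] / [4]
  Insert 3 (step 6): P = [3, 6, 7] / [4] / [5] / [9];  Q = [1, 2, 5] / [3] / [4] / [6]
  Insert 2 (step 7): P = [2, 6, 7] / [3] / [4] / [5] / [9];  Q = [1, 2, 5] / [3] / [4] / [6] / [7]
  Insert 1 (step 8): P = [1, 6, 7] / [2] / [3] / [4] / [5] / [9];  Q = [1, 2, 5] / [3] / [4] / [6] / [7] / [8]
  Insert 8 (step 9): P = [1, 6, 7, 8] / [2] / [3] / [4] / [5] / [9];  Q = [1, 2, 5, 9] / [3] / [4] / [6] / [7] / [8]
Final shape: (4, 1, 1, 1, 1, 1).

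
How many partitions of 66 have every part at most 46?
p(66, parts ≤ 46) = 2321433

Use the recurrence p(n, m) = p(n, m−1) + p(n−m, m): either the largest part is < m (count p(n, m−1)) or the largest part is exactly m (remove one copy of m, count p(n−m, m)). With p(0, ·) = 1 this gives p(66, parts ≤ 46) = 2321433. (By conjugating Young diagrams, this also counts partitions of 66 into at most 46 parts.)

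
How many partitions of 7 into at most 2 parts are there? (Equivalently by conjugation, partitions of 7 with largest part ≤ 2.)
p(7, parts ≤ 2) = 4

Partitions of 7 with all parts ≤ 2: 2+2+2+1, 2+2+1+1+1, 2+1+1+1+1+1, 1+1+1+1+1+1+1. Count = 4.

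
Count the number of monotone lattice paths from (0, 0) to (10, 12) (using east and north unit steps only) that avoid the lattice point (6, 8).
Number of paths = 436436

Total paths from (0, 0) to (10, 12): C(22, 10) = 646646. Paths through (6, 8): (paths (0, 0) → (6, 8)) × (paths (6, 8) → (10, 12)) = C(14, 6) · C(8, 4) = 3003 · 70 = 210210. Avoidance count = 646646 − 210210 = 436436.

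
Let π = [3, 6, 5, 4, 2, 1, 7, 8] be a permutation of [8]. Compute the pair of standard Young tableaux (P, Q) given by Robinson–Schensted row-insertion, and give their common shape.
P = [1, 4, 7, 8] / [2] / [3] / [5] / [6];  Q = [1, 2, 7, 8] / [3] / [4] / [5] / [6];  common shape = (4, 1, 1, 1, 1)

Row-insert the values π_1, π_2, … into P one at a time, bumping the leftmost entry strictly greater than the inserted value down to the next row. The recording tableau Q records, in position (i, j), the step at which that cell was added to P.
  Insert 3 (step 1): P = [3];  Q = [1]
  Insert 6 (step 2): P = [3, 6];  Q = [1, 2]
  Insert 5 (step 3): P = [3, 5] / [6];  Q = [1, 2] / [3]
  Insert 4 (step 4): P = [3, 4] / [5] / [6];  Q = [1, 2] / [3] / [4]
  Insert 2 (step 5): P = [2, 4] / [3] / [5] / [6];  Q = [1, 2] / [3] / [4] / [5]
  Insert 1 (step 6): P = [1, 4] / [2] / [3] / [5] / [6];  Q = [1, 2] / [3] / [4] / [5] / [6]
  Insert 7 (step 7): P = [1, 4, 7] / [2] / [3] / [5] / [6];  Q = [1, 2, 7] / [3] / [4] / [5] / [6]
  Insert 8 (step 8): P = [1, 4, 7, 8] / [2] / [3] / [5] / [6];  Q = [1, 2, 7, 8] / [3] / [4] / [5] / [6]
Final shape: (4, 1, 1, 1, 1).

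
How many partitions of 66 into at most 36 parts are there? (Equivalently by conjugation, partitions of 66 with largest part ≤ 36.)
p(66, parts ≤ 36) = 2300495

Use the recurrence p(n, m) = p(n, m−1) + p(n−m, m): either the largest part is < m (count p(n, m−1)) or the largest part is exactly m (remove one copy of m, count p(n−m, m)). With p(0, ·) = 1 this gives p(66, parts ≤ 36) = 2300495. (By conjugating Young diagrams, this also counts partitions of 66 into at most 36 parts.)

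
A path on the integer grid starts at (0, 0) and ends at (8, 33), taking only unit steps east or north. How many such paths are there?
Number of paths = 95548245

A monotone lattice path from (0, 0) to (8, 33) consists of 8 east steps and 33 north steps in some order, so it is determined by which 8 of the 41 steps are east. The count is C(41, 8) = 95548245.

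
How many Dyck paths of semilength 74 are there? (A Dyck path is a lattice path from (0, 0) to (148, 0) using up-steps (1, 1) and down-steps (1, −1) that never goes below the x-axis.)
C_74 = 311496878311103321137536291518809134027240

These Dyck paths are counted by the Catalan number C_n = (1/(n + 1)) · C(2n, n). For n = 74: C_74 = (1/75) · C(148, 74) = 23362265873332749085315221863910685052043000/75 = 311496878311103321137536291518809134027240.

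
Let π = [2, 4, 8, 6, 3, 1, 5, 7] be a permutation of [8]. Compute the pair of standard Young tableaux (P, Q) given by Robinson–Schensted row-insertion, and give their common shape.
P = [1, 3, 5, 7] / [2, 6] / [4] / [8];  Q = [1, 2, 3, 8] / [4, 7] / [5] / [6];  common shape = (4, 2, 1, 1)

Row-insert the values π_1, π_2, … into P one at a time, bumping the leftmost entry strictly greater than the inserted value down to the next row. The recording tableau Q records, in position (i, j), the step at which that cell was added to P.
  Insert 2 (step 1): P = [2];  Q = [1]
  Insert 4 (step 2): P = [2, 4];  Q = [1, 2]
  Insert 8 (step 3): P = [2, 4, 8];  Q = [1, 2, 3]
  Insert 6 (step 4): P = [2, 4, 6] / [8];  Q = [1, 2, 3] / [4]
  Insert 3 (step 5): P = [2, 3, 6] / [4] / [8];  Q = [1, 2, 3] / [4] / [5]
  Insert 1 (step 6): P = [1, 3, 6] / [2] / [4] / [8];  Q = [1, 2, 3] / [4] / [5] / [6]
  Insert 5 (step 7): P = [1, 3, 5] / [2, 6] / [4] / [8];  Q = [1, 2, 3] / [4, 7] / [5] / [6]
  Insert 7 (step 8): P = [1, 3, 5, 7] / [2, 6] / [4] / [8];  Q = [1, 2, 3, 8] / [4, 7] / [5] / [6]
Final shape: (4, 2, 1, 1).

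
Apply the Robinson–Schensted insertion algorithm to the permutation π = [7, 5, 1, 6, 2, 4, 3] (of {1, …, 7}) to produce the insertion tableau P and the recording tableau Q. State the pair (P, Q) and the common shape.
P = [1, 2, 3] / [4, 6] / [5] / [7];  Q = [1, 4, 6] / [2, 5] / [3] / [7];  common shape = (3, 2, 1, 1)

Row-insert the values π_1, π_2, … into P one at a time, bumping the leftmost entry strictly greater than the inserted value down to the next row. The recording tableau Q records, in position (i, j), the step at which that cell was added to P.
  Insert 7 (step 1): P = [7];  Q = [1]
  Insert 5 (step 2): P = [5] / [7];  Q = [1] / [2]
  Insert 1 (step 3): P = [1] / [5] / [7];  Q = [1] / [2] / [3]
  Insert 6 (step 4): P = [1, 6] / [5] / [7];  Q = [1, 4] / [2] / [3]
  Insert 2 (step 5): P = [1, 2] / [5, 6] / [7];  Q = [1, 4] / [2, 5] / [3]
  Insert 4 (step 6): P = [1, 2, 4] / [5, 6] / [7];  Q = [1, 4, 6] / [2, 5] / [3]
  Insert 3 (step 7): P = [1, 2, 3] / [4, 6] / [5] / [7];  Q = [1, 4, 6] / [2, 5] / [3] / [7]
Final shape: (3, 2, 1, 1).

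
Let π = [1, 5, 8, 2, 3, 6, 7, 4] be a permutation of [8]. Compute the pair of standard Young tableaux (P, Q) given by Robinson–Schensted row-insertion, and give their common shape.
P = [1, 2, 3, 4, 7] / [5, 6] / [8];  Q = [1, 2, 3, 6, 7] / [4, 5] / [8];  common shape = (5, 2, 1)

Row-insert the values π_1, π_2, … into P one at a time, bumping the leftmost entry strictly greater than the inserted value down to the next row. The recording tableau Q records, in position (i, j), the step at which that cell was added to P.
  Insert 1 (step 1): P = [1];  Q = [1]
  Insert 5 (step 2): P = [1, 5];  Q = [1, 2]
  Insert 8 (step 3): P = [1, 5, 8];  Q = [1, 2, 3]
  Insert 2 (step 4): P = [1, 2, 8] / [5];  Q = [1, 2, 3] / [4]
  Insert 3 (step 5): P = [1, 2, 3] / [5, 8];  Q = [1, 2, 3] / [4, 5]
  Insert 6 (step 6): P = [1, 2, 3, 6] / [5, 8];  Q = [1, 2, 3, 6] / [4, 5]
  Insert 7 (step 7): P = [1, 2, 3, 6, 7] / [5, 8];  Q = [1, 2, 3, 6, 7] / [4, 5]
  Insert 4 (step 8): P = [1, 2, 3, 4, 7] / [5, 6] / [8];  Q = [1, 2, 3, 6, 7] / [4, 5] / [8]
Final shape: (5, 2, 1).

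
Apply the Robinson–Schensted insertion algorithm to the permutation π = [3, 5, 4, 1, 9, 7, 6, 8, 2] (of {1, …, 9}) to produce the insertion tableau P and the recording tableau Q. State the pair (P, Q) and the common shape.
P = [1, 2, 6, 8] / [3, 4] / [5, 7] / [9];  Q = [1, 2, 5, 8] / [3, 6] / [4, 7] / [9];  common shape = (4, 2, 2, 1)

Row-insert the values π_1, π_2, … into P one at a time, bumping the leftmost entry strictly greater than the inserted value down to the next row. The recording tableau Q records, in position (i, j), the step at which that cell was added to P.
  Insert 3 (step 1): P = [3];  Q = [1]
  Insert 5 (step 2): P = [3, 5];  Q = [1, 2]
  Insert 4 (step 3): P = [3, 4] / [5];  Q = [1, 2] / [3]
  Insert 1 (step 4): P = [1, 4] / [3] / [5];  Q = [1, 2] / [3] / [4]
  Insert 9 (step 5): P = [1, 4, 9] / [3] / [5];  Q = [1, 2, 5] / [3] / [4]
  Insert 7 (step 6): P = [1, 4, 7] / [3, 9] / [5];  Q = [1, 2, 5] / [3, 6] / [4]
  Insert 6 (step 7): P = [1, 4, 6] / [3, 7] / [5, 9];  Q = [1, 2, 5] / [3, 6] / [4, 7]
  Insert 8 (step 8): P = [1, 4, 6, 8] / [3, 7] / [5, 9];  Q = [1, 2, 5, 8] / [3, 6] / [4, 7]
  Insert 2 (step 9): P = [1, 2, 6, 8] / [3, 4] / [5, 7] / [9];  Q = [1, 2, 5, 8] / [3, 6] / [4, 7] / [9]
Final shape: (4, 2, 2, 1).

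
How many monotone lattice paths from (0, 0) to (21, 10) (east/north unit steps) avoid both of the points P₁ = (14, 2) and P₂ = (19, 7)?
Number of paths = 37304365

Inclusion–exclusion. Total paths: C(31, 21) = 44352165. Through P₁: C(16, 14)·C(15, 7) = 772200. Through P₂: C(26, 19)·C(5, 2) = 6578000. Since P₁ is strictly southwest of P₂, a monotone path through both must visit P₁ then P₂; paths through both = C(16, 14)·C(10, 5)·C(5, 2) = 302400. Avoid both = 44352165 − 772200 − 6578000 + 302400 = 37304365.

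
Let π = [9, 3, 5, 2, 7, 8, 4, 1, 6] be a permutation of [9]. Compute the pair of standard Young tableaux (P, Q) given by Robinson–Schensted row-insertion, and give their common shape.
P = [1, 4, 6, 8] / [2, 5, 7] / [3] / [9];  Q = [1, 3, 5, 6] / [2, 7, 9] / [4] / [8];  common shape = (4, 3, 1, 1)

Row-insert the values π_1, π_2, … into P one at a time, bumping the leftmost entry strictly greater than the inserted value down to the next row. The recording tableau Q records, in position (i, j), the step at which that cell was added to P.
  Insert 9 (step 1): P = [9];  Q = [1]
  Insert 3 (step 2): P = [3] / [9];  Q = [1] / [2]
  Insert 5 (step 3): P = [3, 5] / [9];  Q = [1, 3] / [2]
  Insert 2 (step 4): P = [2, 5] / [3] / [9];  Q = [1, 3] / [2] / [4]
  Insert 7 (step 5): P = [2, 5, 7] / [3] / [9];  Q = [1, 3, 5] / [2] / [4]
  Insert 8 (step 6): P = [2, 5, 7, 8] / [3] / [9];  Q = [1, 3, 5, 6] / [2] / [4]
  Insert 4 (step 7): P = [2, 4, 7, 8] / [3, 5] / [9];  Q = [1, 3, 5, 6] / [2, 7] / [4]
  Insert 1 (step 8): P = [1, 4, 7, 8] / [2, 5] / [3] / [9];  Q = [1, 3, 5, 6] / [2, 7] / [4] / [8]
  Insert 6 (step 9): P = [1, 4, 6, 8] / [2, 5, 7] / [3] / [9];  Q = [1, 3, 5, 6] / [2, 7, 9] / [4] / [8]
Final shape: (4, 3, 1, 1).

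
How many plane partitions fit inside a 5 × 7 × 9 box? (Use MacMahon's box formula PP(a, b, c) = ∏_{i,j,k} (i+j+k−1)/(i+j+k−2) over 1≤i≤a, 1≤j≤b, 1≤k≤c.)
PP(5, 7, 9) = 2424984388825856

Evaluate the triple product over i = 1..5, j = 1..7, k = 1..9. The factors are (2/1) · (3/2) · (4/3) · (5/4) · (6/5) · (7/6) · (8/7) · (9/8) · … (315 factors total). The numerators and denominators telescope so the product is an integer; carrying out the multiplication exactly gives PP(5, 7, 9) = 2424984388825856.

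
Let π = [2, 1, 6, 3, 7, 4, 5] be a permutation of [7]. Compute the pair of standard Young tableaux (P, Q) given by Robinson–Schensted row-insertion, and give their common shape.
P = [1, 3, 4, 5] / [2, 6, 7];  Q = [1, 3, 5, 7] / [2, 4, 6];  common shape = (4, 3)

Row-insert the values π_1, π_2, … into P one at a time, bumping the leftmost entry strictly greater than the inserted value down to the next row. The recording tableau Q records, in position (i, j), the step at which that cell was added to P.
  Insert 2 (step 1): P = [2];  Q = [1]
  Insert 1 (step 2): P = [1] / [2];  Q = [1] / [2]
  Insert 6 (step 3): P = [1, 6] / [2];  Q = [1, 3] / [2]
  Insert 3 (step 4): P = [1, 3] / [2, 6];  Q = [1, 3] / [2, 4]
  Insert 7 (step 5): P = [1, 3, 7] / [2, 6];  Q = [1, 3, 5] / [2, 4]
  Insert 4 (step 6): P = [1, 3, 4] / [2, 6, 7];  Q = [1, 3, 5] / [2, 4, 6]
  Insert 5 (step 7): P = [1, 3, 4, 5] / [2, 6, 7];  Q = [1, 3, 5, 7] / [2, 4, 6]
Final shape: (4, 3).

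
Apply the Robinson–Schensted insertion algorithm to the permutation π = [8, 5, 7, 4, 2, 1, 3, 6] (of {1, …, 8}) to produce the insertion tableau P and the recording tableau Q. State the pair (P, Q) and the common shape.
P = [1, 3, 6] / [2, 7] / [4] / [5] / [8];  Q = [1, 3, 8] / [2, 7] / [4] / [5] / [6];  common shape = (3, 2, 1, 1, 1)

Row-insert the values π_1, π_2, … into P one at a time, bumping the leftmost entry strictly greater than the inserted value down to the next row. The recording tableau Q records, in position (i, j), the step at which that cell was added to P.
  Insert 8 (step 1): P = [8];  Q = [1]
  Insert 5 (step 2): P = [5] / [8];  Q = [1] / [2]
  Insert 7 (step 3): P = [5, 7] / [8];  Q = [1, 3] / [2]
  Insert 4 (step 4): P = [4, 7] / [5] / [8];  Q = [1, 3] / [2] / [4]
  Insert 2 (step 5): P = [2, 7] / [4] / [5] / [8];  Q = [1, 3] / [2] / [4] / [5]
  Insert 1 (step 6): P = [1, 7] / [2] / [4] / [5] / [8];  Q = [1, 3] / [2] / [4] / [5] / [6]
  Insert 3 (step 7): P = [1, 3] / [2, 7] / [4] / [5] / [8];  Q = [1, 3] / [2, 7] / [4] / [5] / [6]
  Insert 6 (step 8): P = [1, 3, 6] / [2, 7] / [4] / [5] / [8];  Q = [1, 3, 8] / [2, 7] / [4] / [5] / [6]
Final shape: (3, 2, 1, 1, 1).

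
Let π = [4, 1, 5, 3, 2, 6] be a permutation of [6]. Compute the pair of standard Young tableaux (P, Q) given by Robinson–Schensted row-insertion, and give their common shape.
P = [1, 2, 6] / [3, 5] / [4];  Q = [1, 3, 6] / [2, 4] / [5];  common shape = (3, 2, 1)

Row-insert the values π_1, π_2, … into P one at a time, bumping the leftmost entry strictly greater than the inserted value down to the next row. The recording tableau Q records, in position (i, j), the step at which that cell was added to P.
  Insert 4 (step 1): P = [4];  Q = [1]
  Insert 1 (step 2): P = [1] / [4];  Q = [1] / [2]
  Insert 5 (step 3): P = [1, 5] / [4];  Q = [1, 3] / [2]
  Insert 3 (step 4): P = [1, 3] / [4, 5];  Q = [1, 3] / [2, 4]
  Insert 2 (step 5): P = [1, 2] / [3, 5] / [4];  Q = [1, 3] / [2, 4] / [5]
  Insert 6 (step 6): P = [1, 2, 6] / [3, 5] / [4];  Q = [1, 3, 6] / [2, 4] / [5]
Final shape: (3, 2, 1).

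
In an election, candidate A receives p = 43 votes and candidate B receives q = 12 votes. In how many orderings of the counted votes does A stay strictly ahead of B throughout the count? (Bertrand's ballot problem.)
Strict-lead orderings = 247284036090

Total orderings of the 55 votes with 43 for A: C(55, 43) = 438729741450. By the Bertrand ballot formula (Cycle Lemma / reflection principle), the number of orderings in which A is strictly ahead of B throughout is (p − q)/(p + q) · C(p + q, p) = (43 − 12)/(43 + 12) · 438729741450 = 247284036090.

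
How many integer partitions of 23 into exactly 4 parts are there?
p(23, 4 parts) = 94

Partitions of n into exactly k parts are in bijection with partitions of n − k into at most k parts (subtract 1 from each part). So p(23, exactly 4) = p(19, parts ≤ 4). Computing via the recurrence p(m, j) = p(m, j−1) + p(m−j, j) gives 94.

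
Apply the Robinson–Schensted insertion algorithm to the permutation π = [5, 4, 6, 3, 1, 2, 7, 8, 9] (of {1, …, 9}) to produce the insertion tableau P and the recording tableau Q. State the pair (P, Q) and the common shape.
P = [1, 2, 7, 8, 9] / [3, 6] / [4] / [5];  Q = [1, 3, 7, 8, 9] / [2, 6] / [4] / [5];  common shape = (5, 2, 1, 1)

Row-insert the values π_1, π_2, … into P one at a time, bumping the leftmost entry strictly greater than the inserted value down to the next row. The recording tableau Q records, in position (i, j), the step at which that cell was added to P.
  Insert 5 (step 1): P = [5];  Q = [1]
  Insert 4 (step 2): P = [4] / [5];  Q = [1] / [2]
  Insert 6 (step 3): P = [4, 6] / [5];  Q = [1, 3] / [2]
  Insert 3 (step 4): P = [3, 6] / [4] / [5];  Q = [1, 3] / [2] / [4]
  Insert 1 (step 5): P = [1, 6] / [3] / [4] / [5];  Q = [1, 3] / [2] / [4] / [5]
  Insert 2 (step 6): P = [1, 2] / [3, 6] / [4] / [5];  Q = [1, 3] / [2, 6] / [4] / [5]
  Insert 7 (step 7): P = [1, 2, 7] / [3, 6] / [4] / [5];  Q = [1, 3, 7] / [2, 6] / [4] / [5]
  Insert 8 (step 8): P = [1, 2, 7, 8] / [3, 6] / [4] / [5];  Q = [1, 3, 7, 8] / [2, 6] / [4] / [5]
  Insert 9 (step 9): P = [1, 2, 7, 8, 9] / [3, 6] / [4] / [5];  Q = [1, 3, 7, 8, 9] / [2, 6] / [4] / [5]
Final shape: (5, 2, 1, 1).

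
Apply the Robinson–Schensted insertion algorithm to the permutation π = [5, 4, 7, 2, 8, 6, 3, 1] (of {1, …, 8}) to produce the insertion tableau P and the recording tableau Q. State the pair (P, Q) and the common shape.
P = [1, 3, 8] / [2, 6] / [4, 7] / [5];  Q = [1, 3, 5] / [2, 6] / [4, 7] / [8];  common shape = (3, 2, 2, 1)

Row-insert the values π_1, π_2, … into P one at a time, bumping the leftmost entry strictly greater than the inserted value down to the next row. The recording tableau Q records, in position (i, j), the step at which that cell was added to P.
  Insert 5 (step 1): P = [5];  Q = [1]
  Insert 4 (step 2): P = [4] / [5];  Q = [1] / [2]
  Insert 7 (step 3): P = [4, 7] / [5];  Q = [1, 3] / [2]
  Insert 2 (step 4): P = [2, 7] / [4] / [5];  Q = [1, 3] / [2] / [4]
  Insert 8 (step 5): P = [2, 7, 8] / [4] / [5];  Q = [1, 3, 5] / [2] / [4]
  Insert 6 (step 6): P = [2, 6, 8] / [4, 7] / [5];  Q = [1, 3, 5] / [2, 6] / [4]
  Insert 3 (step 7): P = [2, 3, 8] / [4, 6] / [5, 7];  Q = [1, 3, 5] / [2, 6] / [4, 7]
  Insert 1 (step 8): P = [1, 3, 8] / [2, 6] / [4, 7] / [5];  Q = [1, 3, 5] / [2, 6] / [4, 7] / [8]
Final shape: (3, 2, 2, 1).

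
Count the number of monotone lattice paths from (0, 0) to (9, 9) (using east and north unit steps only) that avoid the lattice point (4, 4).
Number of paths = 30980

Total paths from (0, 0) to (9, 9): C(18, 9) = 48620. Paths through (4, 4): (paths (0, 0) → (4, 4)) × (paths (4, 4) → (9, 9)) = C(8, 4) · C(10, 5) = 70 · 252 = 17640. Avoidance count = 48620 − 17640 = 30980.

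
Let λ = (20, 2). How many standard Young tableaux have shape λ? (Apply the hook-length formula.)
# SYT of shape (20, 2) = 209

Hook-length formula: f^λ = n! / Π hook(c), product over all cells c of the Young diagram. For λ = (20, 2), n = 22 boxes. Hook lengths by row (left-to-right, top-to-bottom): [21, 20, 18, 17, 16, 15, 14, 13, 12, 11, 10, 9, 8, 7, 6, 5, 4, 3, 2, 1]; [2, 1]. Product of hooks = 5377993912811520000. So f^λ = 22! / 5377993912811520000 = 1124000727777607680000 / 5377993912811520000 = 209.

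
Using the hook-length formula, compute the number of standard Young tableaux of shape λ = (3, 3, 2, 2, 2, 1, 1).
# SYT of shape (3, 3, 2, 2, 2, 1, 1) = 14014

Hook-length formula: f^λ = n! / Π hook(c), product over all cells c of the Young diagram. For λ = (3, 3, 2, 2, 2, 1, 1), n = 14 boxes. Hook lengths by row (left-to-right, top-to-bottom): [9, 6, 2]; [8, 5, 1]; [6, 3]; [5, 2]; [4, 1]; [2]; [1]. Product of hooks = 6220800. So f^λ = 14! / 6220800 = 87178291200 / 6220800 = 14014.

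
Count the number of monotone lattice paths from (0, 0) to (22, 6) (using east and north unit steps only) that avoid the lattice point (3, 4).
Number of paths = 369390

Total paths from (0, 0) to (22, 6): C(28, 22) = 376740. Paths through (3, 4): (paths (0, 0) → (3, 4)) × (paths (3, 4) → (22, 6)) = C(7, 3) · C(21, 19) = 35 · 210 = 7350. Avoidance count = 376740 − 7350 = 369390.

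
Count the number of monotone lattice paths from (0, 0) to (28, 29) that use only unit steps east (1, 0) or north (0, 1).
Number of paths = 15033633249770520

A monotone lattice path from (0, 0) to (28, 29) consists of 28 east steps and 29 north steps in some order, so it is determined by which 28 of the 57 steps are east. The count is C(57, 28) = 15033633249770520.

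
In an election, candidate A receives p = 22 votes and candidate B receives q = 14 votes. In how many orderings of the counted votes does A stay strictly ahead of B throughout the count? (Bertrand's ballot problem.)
Strict-lead orderings = 843621600

Total orderings of the 36 votes with 22 for A: C(36, 22) = 3796297200. By the Bertrand ballot formula (Cycle Lemma / reflection principle), the number of orderings in which A is strictly ahead of B throughout is (p − q)/(p + q) · C(p + q, p) = (22 − 14)/(22 + 14) · 3796297200 = 843621600.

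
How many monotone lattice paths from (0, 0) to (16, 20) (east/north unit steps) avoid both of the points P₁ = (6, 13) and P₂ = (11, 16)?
Number of paths = 5328877596

Inclusion–exclusion. Total paths: C(36, 16) = 7307872110. Through P₁: C(19, 6)·C(17, 10) = 527663136. Through P₂: C(27, 11)·C(9, 5) = 1642774770. Since P₁ is strictly southwest of P₂, a monotone path through both must visit P₁ then P₂; paths through both = C(19, 6)·C(8, 5)·C(9, 5) = 191443392. Avoid both = 7307872110 − 527663136 − 1642774770 + 191443392 = 5328877596.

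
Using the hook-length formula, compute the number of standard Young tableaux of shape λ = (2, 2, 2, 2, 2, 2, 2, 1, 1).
# SYT of shape (2, 2, 2, 2, 2, 2, 2, 1, 1) = 3432

Hook-length formula: f^λ = n! / Π hook(c), product over all cells c of the Young diagram. For λ = (2, 2, 2, 2, 2, 2, 2, 1, 1), n = 16 boxes. Hook lengths by row (left-to-right, top-to-bottom): [10, 7]; [9, 6]; [8, 5]; [7, 4]; [6, 3]; [5, 2]; [4, 1]; [2]; [1]. Product of hooks = 6096384000. So f^λ = 16! / 6096384000 = 20922789888000 / 6096384000 = 3432.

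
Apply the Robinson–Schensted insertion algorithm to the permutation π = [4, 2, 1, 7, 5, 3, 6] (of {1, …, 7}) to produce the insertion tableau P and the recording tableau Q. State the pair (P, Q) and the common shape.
P = [1, 3, 6] / [2, 5] / [4, 7];  Q = [1, 4, 7] / [2, 5] / [3, 6];  common shape = (3, 2, 2)

Row-insert the values π_1, π_2, … into P one at a time, bumping the leftmost entry strictly greater than the inserted value down to the next row. The recording tableau Q records, in position (i, j), the step at which that cell was added to P.
  Insert 4 (step 1): P = [4];  Q = [1]
  Insert 2 (step 2): P = [2] / [4];  Q = [1] / [2]
  Insert 1 (step 3): P = [1] / [2] / [4];  Q = [1] / [2] / [3]
  Insert 7 (step 4): P = [1, 7] / [2] / [4];  Q = [1, 4] / [2] / [3]
  Insert 5 (step 5): P = [1, 5] / [2, 7] / [4];  Q = [1, 4] / [2, 5] / [3]
  Insert 3 (step 6): P = [1, 3] / [2, 5] / [4, 7];  Q = [1, 4] / [2, 5] / [3, 6]
  Insert 6 (step 7): P = [1, 3, 6] / [2, 5] / [4, 7];  Q = [1, 4, 7] / [2, 5] / [3, 6]
Final shape: (3, 2, 2).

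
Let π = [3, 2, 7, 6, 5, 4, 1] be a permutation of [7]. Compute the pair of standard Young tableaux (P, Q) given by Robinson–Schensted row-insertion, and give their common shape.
P = [1, 4] / [2, 5] / [3] / [6] / [7];  Q = [1, 3] / [2, 4] / [5] / [6] / [7];  common shape = (2, 2, 1, 1, 1)

Row-insert the values π_1, π_2, … into P one at a time, bumping the leftmost entry strictly greater than the inserted value down to the next row. The recording tableau Q records, in position (i, j), the step at which that cell was added to P.
  Insert 3 (step 1): P = [3];  Q = [1]
  Insert 2 (step 2): P = [2] / [3];  Q = [1] / [2]
  Insert 7 (step 3): P = [2, 7] / [3];  Q = [1, 3] / [2]
  Insert 6 (step 4): P = [2, 6] / [3, 7];  Q = [1, 3] / [2, 4]
  Insert 5 (step 5): P = [2, 5] / [3, 6] / [7];  Q = [1, 3] / [2, 4] / [5]
  Insert 4 (step 6): P = [2, 4] / [3, 5] / [6] / [7];  Q = [1, 3] / [2, 4] / [5] / [6]
  Insert 1 (step 7): P = [1, 4] / [2, 5] / [3] / [6] / [7];  Q = [1, 3] / [2, 4] / [5] / [6] / [7]
Final shape: (2, 2, 1, 1, 1).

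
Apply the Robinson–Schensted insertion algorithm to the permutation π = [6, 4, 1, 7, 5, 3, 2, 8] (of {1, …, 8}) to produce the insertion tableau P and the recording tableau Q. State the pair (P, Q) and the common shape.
P = [1, 2, 8] / [3, 5] / [4, 7] / [6];  Q = [1, 4, 8] / [2, 5] / [3, 6] / [7];  common shape = (3, 2, 2, 1)

Row-insert the values π_1, π_2, … into P one at a time, bumping the leftmost entry strictly greater than the inserted value down to the next row. The recording tableau Q records, in position (i, j), the step at which that cell was added to P.
  Insert 6 (step 1): P = [6];  Q = [1]
  Insert 4 (step 2): P = [4] / [6];  Q = [1] / [2]
  Insert 1 (step 3): P = [1] / [4] / [6];  Q = [1] / [2] / [3]
  Insert 7 (step 4): P = [1, 7] / [4] / [6];  Q = [1, 4] / [2] / [3]
  Insert 5 (step 5): P = [1, 5] / [4, 7] / [6];  Q = [1, 4] / [2, 5] / [3]
  Insert 3 (step 6): P = [1, 3] / [4, 5] / [6, 7];  Q = [1, 4] / [2, 5] / [3, 6]
  Insert 2 (step 7): P = [1, 2] / [3, 5] / [4, 7] / [6];  Q = [1, 4] / [2, 5] / [3, 6] / [7]
  Insert 8 (step 8): P = [1, 2, 8] / [3, 5] / [4, 7] / [6];  Q = [1, 4, 8] / [2, 5] / [3, 6] / [7]
Final shape: (3, 2, 2, 1).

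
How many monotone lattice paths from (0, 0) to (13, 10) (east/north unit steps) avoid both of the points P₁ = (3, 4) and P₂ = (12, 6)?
Number of paths = 780591

Inclusion–exclusion. Total paths: C(23, 13) = 1144066. Through P₁: C(7, 3)·C(16, 10) = 280280. Through P₂: C(18, 12)·C(5, 1) = 92820. Since P₁ is strictly southwest of P₂, a monotone path through both must visit P₁ then P₂; paths through both = C(7, 3)·C(11, 9)·C(5, 1) = 9625. Avoid both = 1144066 − 280280 − 92820 + 9625 = 780591.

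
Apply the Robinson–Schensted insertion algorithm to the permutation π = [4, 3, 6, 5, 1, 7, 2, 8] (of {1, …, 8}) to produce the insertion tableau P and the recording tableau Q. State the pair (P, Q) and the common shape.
P = [1, 2, 7, 8] / [3, 5] / [4, 6];  Q = [1, 3, 6, 8] / [2, 4] / [5, 7];  common shape = (4, 2, 2)

Row-insert the values π_1, π_2, … into P one at a time, bumping the leftmost entry strictly greater than the inserted value down to the next row. The recording tableau Q records, in position (i, j), the step at which that cell was added to P.
  Insert 4 (step 1): P = [4];  Q = [1]
  Insert 3 (step 2): P = [3] / [4];  Q = [1] / [2]
  Insert 6 (step 3): P = [3, 6] / [4];  Q = [1, 3] / [2]
  Insert 5 (step 4): P = [3, 5] / [4, 6];  Q = [1, 3] / [2, 4]
  Insert 1 (step 5): P = [1, 5] / [3, 6] / [4];  Q = [1, 3] / [2, 4] / [5]
  Insert 7 (step 6): P = [1, 5, 7] / [3, 6] / [4];  Q = [1, 3, 6] / [2, 4] / [5]
  Insert 2 (step 7): P = [1, 2, 7] / [3, 5] / [4, 6];  Q = [1, 3, 6] / [2, 4] / [5, 7]
  Insert 8 (step 8): P = [1, 2, 7, 8] / [3, 5] / [4, 6];  Q = [1, 3, 6, 8] / [2, 4] / [5, 7]
Final shape: (4, 2, 2).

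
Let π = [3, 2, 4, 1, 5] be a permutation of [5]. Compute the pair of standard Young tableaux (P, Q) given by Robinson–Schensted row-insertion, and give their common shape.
P = [1, 4, 5] / [2] / [3];  Q = [1, 3, 5] / [2] / [4];  common shape = (3, 1, 1)

Row-insert the values π_1, π_2, … into P one at a time, bumping the leftmost entry strictly greater than the inserted value down to the next row. The recording tableau Q records, in position (i, j), the step at which that cell was added to P.
  Insert 3 (step 1): P = [3];  Q = [1]
  Insert 2 (step 2): P = [2] / [3];  Q = [1] / [2]
  Insert 4 (step 3): P = [2, 4] / [3];  Q = [1, 3] / [2]
  Insert 1 (step 4): P = [1, 4] / [2] / [3];  Q = [1, 3] / [2] / [4]
  Insert 5 (step 5): P = [1, 4, 5] / [2] / [3];  Q = [1, 3, 5] / [2] / [4]
Final shape: (3, 1, 1).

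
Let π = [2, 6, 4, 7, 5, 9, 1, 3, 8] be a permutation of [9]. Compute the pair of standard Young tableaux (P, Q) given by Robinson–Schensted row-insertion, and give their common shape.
P = [1, 3, 5, 8] / [2, 4, 9] / [6, 7];  Q = [1, 2, 4, 6] / [3, 5, 9] / [7, 8];  common shape = (4, 3, 2)

Row-insert the values π_1, π_2, … into P one at a time, bumping the leftmost entry strictly greater than the inserted value down to the next row. The recording tableau Q records, in position (i, j), the step at which that cell was added to P.
  Insert 2 (step 1): P = [2];  Q = [1]
  Insert 6 (step 2): P = [2, 6];  Q = [1, 2]
  Insert 4 (step 3): P = [2, 4] / [6];  Q = [1, 2] / [3]
  Insert 7 (step 4): P = [2, 4, 7] / [6];  Q = [1, 2, 4] / [3]
  Insert 5 (step 5): P = [2, 4, 5] / [6, 7];  Q = [1, 2, 4] / [3, 5]
  Insert 9 (step 6): P = [2, 4, 5, 9] / [6, 7];  Q = [1, 2, 4, 6] / [3, 5]
  Insert 1 (step 7): P = [1, 4, 5, 9] / [2, 7] / [6];  Q = [1, 2, 4, 6] / [3, 5] / [7]
  Insert 3 (step 8): P = [1, 3, 5, 9] / [2, 4] / [6, 7];  Q = [1, 2, 4, 6] / [3, 5] / [7, 8]
  Insert 8 (step 9): P = [1, 3, 5, 8] / [2, 4, 9] / [6, 7];  Q = [1, 2, 4, 6] / [3, 5, 9] / [7, 8]
Final shape: (4, 3, 2).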